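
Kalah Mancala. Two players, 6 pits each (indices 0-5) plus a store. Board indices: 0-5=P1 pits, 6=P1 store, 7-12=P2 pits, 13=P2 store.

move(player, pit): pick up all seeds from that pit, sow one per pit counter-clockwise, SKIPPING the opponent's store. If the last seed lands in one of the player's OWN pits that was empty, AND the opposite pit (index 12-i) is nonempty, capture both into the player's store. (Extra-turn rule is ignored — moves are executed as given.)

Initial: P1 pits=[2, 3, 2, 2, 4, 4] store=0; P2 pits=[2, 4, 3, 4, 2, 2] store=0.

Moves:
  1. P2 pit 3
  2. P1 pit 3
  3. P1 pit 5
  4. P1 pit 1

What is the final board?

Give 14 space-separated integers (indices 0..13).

Answer: 3 0 3 1 6 0 1 3 5 4 1 3 3 1

Derivation:
Move 1: P2 pit3 -> P1=[3,3,2,2,4,4](0) P2=[2,4,3,0,3,3](1)
Move 2: P1 pit3 -> P1=[3,3,2,0,5,5](0) P2=[2,4,3,0,3,3](1)
Move 3: P1 pit5 -> P1=[3,3,2,0,5,0](1) P2=[3,5,4,1,3,3](1)
Move 4: P1 pit1 -> P1=[3,0,3,1,6,0](1) P2=[3,5,4,1,3,3](1)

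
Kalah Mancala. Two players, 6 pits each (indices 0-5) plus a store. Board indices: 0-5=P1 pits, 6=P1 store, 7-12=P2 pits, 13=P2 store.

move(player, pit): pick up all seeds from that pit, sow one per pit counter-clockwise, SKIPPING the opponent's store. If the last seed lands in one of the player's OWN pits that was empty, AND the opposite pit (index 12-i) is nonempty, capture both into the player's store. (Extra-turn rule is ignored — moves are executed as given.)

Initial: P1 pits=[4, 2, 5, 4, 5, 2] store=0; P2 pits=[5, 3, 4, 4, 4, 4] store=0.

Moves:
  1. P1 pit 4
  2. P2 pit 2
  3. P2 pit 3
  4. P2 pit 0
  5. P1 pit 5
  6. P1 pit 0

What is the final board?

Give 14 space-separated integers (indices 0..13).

Move 1: P1 pit4 -> P1=[4,2,5,4,0,3](1) P2=[6,4,5,4,4,4](0)
Move 2: P2 pit2 -> P1=[5,2,5,4,0,3](1) P2=[6,4,0,5,5,5](1)
Move 3: P2 pit3 -> P1=[6,3,5,4,0,3](1) P2=[6,4,0,0,6,6](2)
Move 4: P2 pit0 -> P1=[6,3,5,4,0,3](1) P2=[0,5,1,1,7,7](3)
Move 5: P1 pit5 -> P1=[6,3,5,4,0,0](2) P2=[1,6,1,1,7,7](3)
Move 6: P1 pit0 -> P1=[0,4,6,5,1,1](3) P2=[1,6,1,1,7,7](3)

Answer: 0 4 6 5 1 1 3 1 6 1 1 7 7 3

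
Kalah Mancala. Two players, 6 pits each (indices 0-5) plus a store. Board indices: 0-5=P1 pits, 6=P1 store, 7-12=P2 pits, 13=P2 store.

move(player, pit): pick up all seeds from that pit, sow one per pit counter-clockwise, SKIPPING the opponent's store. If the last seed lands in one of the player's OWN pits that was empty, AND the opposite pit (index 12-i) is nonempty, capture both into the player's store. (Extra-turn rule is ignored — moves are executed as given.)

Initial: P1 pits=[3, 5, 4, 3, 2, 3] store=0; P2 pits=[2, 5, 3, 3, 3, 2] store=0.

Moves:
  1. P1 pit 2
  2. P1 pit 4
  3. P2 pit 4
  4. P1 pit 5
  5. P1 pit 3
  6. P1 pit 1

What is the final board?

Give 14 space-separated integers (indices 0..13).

Move 1: P1 pit2 -> P1=[3,5,0,4,3,4](1) P2=[2,5,3,3,3,2](0)
Move 2: P1 pit4 -> P1=[3,5,0,4,0,5](2) P2=[3,5,3,3,3,2](0)
Move 3: P2 pit4 -> P1=[4,5,0,4,0,5](2) P2=[3,5,3,3,0,3](1)
Move 4: P1 pit5 -> P1=[4,5,0,4,0,0](3) P2=[4,6,4,4,0,3](1)
Move 5: P1 pit3 -> P1=[4,5,0,0,1,1](4) P2=[5,6,4,4,0,3](1)
Move 6: P1 pit1 -> P1=[4,0,1,1,2,2](5) P2=[5,6,4,4,0,3](1)

Answer: 4 0 1 1 2 2 5 5 6 4 4 0 3 1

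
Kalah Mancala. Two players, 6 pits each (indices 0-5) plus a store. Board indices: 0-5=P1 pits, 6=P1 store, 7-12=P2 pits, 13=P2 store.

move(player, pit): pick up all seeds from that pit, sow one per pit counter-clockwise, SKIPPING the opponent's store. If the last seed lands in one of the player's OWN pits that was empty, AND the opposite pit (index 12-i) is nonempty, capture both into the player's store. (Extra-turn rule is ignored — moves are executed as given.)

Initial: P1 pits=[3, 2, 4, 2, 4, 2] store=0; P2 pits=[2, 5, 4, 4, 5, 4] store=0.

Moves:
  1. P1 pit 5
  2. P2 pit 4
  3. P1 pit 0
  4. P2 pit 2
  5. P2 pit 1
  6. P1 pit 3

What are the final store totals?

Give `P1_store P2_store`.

Move 1: P1 pit5 -> P1=[3,2,4,2,4,0](1) P2=[3,5,4,4,5,4](0)
Move 2: P2 pit4 -> P1=[4,3,5,2,4,0](1) P2=[3,5,4,4,0,5](1)
Move 3: P1 pit0 -> P1=[0,4,6,3,5,0](1) P2=[3,5,4,4,0,5](1)
Move 4: P2 pit2 -> P1=[0,4,6,3,5,0](1) P2=[3,5,0,5,1,6](2)
Move 5: P2 pit1 -> P1=[0,4,6,3,5,0](1) P2=[3,0,1,6,2,7](3)
Move 6: P1 pit3 -> P1=[0,4,6,0,6,1](2) P2=[3,0,1,6,2,7](3)

Answer: 2 3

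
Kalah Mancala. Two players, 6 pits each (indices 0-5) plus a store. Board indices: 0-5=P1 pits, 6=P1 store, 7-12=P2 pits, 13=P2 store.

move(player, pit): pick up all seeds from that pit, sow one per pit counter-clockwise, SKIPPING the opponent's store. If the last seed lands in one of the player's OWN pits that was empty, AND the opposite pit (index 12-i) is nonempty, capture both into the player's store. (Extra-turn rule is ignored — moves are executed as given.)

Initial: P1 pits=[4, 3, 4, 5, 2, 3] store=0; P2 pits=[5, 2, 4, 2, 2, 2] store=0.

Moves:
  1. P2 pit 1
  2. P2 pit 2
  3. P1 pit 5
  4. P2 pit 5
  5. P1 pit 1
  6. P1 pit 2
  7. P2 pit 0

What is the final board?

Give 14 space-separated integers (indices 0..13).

Answer: 6 0 0 7 4 1 9 0 2 0 4 3 0 2

Derivation:
Move 1: P2 pit1 -> P1=[4,3,4,5,2,3](0) P2=[5,0,5,3,2,2](0)
Move 2: P2 pit2 -> P1=[5,3,4,5,2,3](0) P2=[5,0,0,4,3,3](1)
Move 3: P1 pit5 -> P1=[5,3,4,5,2,0](1) P2=[6,1,0,4,3,3](1)
Move 4: P2 pit5 -> P1=[6,4,4,5,2,0](1) P2=[6,1,0,4,3,0](2)
Move 5: P1 pit1 -> P1=[6,0,5,6,3,0](8) P2=[0,1,0,4,3,0](2)
Move 6: P1 pit2 -> P1=[6,0,0,7,4,1](9) P2=[1,1,0,4,3,0](2)
Move 7: P2 pit0 -> P1=[6,0,0,7,4,1](9) P2=[0,2,0,4,3,0](2)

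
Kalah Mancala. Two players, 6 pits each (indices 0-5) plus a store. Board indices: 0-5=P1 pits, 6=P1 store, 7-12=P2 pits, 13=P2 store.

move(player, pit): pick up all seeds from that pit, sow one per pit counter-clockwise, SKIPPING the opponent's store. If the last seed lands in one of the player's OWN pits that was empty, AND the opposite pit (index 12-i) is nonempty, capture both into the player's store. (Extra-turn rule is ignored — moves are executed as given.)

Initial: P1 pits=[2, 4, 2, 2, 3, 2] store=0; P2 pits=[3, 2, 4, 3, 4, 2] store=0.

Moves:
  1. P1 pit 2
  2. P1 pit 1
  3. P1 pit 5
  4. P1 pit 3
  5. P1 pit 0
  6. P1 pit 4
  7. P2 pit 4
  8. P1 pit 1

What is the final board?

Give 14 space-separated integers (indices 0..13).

Answer: 1 0 3 0 0 2 9 6 4 0 4 0 3 1

Derivation:
Move 1: P1 pit2 -> P1=[2,4,0,3,4,2](0) P2=[3,2,4,3,4,2](0)
Move 2: P1 pit1 -> P1=[2,0,1,4,5,3](0) P2=[3,2,4,3,4,2](0)
Move 3: P1 pit5 -> P1=[2,0,1,4,5,0](1) P2=[4,3,4,3,4,2](0)
Move 4: P1 pit3 -> P1=[2,0,1,0,6,1](2) P2=[5,3,4,3,4,2](0)
Move 5: P1 pit0 -> P1=[0,1,2,0,6,1](2) P2=[5,3,4,3,4,2](0)
Move 6: P1 pit4 -> P1=[0,1,2,0,0,2](3) P2=[6,4,5,4,4,2](0)
Move 7: P2 pit4 -> P1=[1,2,2,0,0,2](3) P2=[6,4,5,4,0,3](1)
Move 8: P1 pit1 -> P1=[1,0,3,0,0,2](9) P2=[6,4,0,4,0,3](1)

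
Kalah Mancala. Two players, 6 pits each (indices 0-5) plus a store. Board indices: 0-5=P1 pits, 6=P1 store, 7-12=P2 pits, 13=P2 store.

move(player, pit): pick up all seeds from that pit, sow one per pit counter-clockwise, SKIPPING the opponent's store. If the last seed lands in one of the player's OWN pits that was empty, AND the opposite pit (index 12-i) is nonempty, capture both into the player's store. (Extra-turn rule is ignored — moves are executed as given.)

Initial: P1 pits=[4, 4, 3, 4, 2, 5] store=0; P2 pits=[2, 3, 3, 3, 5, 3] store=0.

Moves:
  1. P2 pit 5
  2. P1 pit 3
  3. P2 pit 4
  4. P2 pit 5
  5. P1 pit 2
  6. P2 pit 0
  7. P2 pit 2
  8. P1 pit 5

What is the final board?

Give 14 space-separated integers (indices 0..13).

Move 1: P2 pit5 -> P1=[5,5,3,4,2,5](0) P2=[2,3,3,3,5,0](1)
Move 2: P1 pit3 -> P1=[5,5,3,0,3,6](1) P2=[3,3,3,3,5,0](1)
Move 3: P2 pit4 -> P1=[6,6,4,0,3,6](1) P2=[3,3,3,3,0,1](2)
Move 4: P2 pit5 -> P1=[6,6,4,0,3,6](1) P2=[3,3,3,3,0,0](3)
Move 5: P1 pit2 -> P1=[6,6,0,1,4,7](2) P2=[3,3,3,3,0,0](3)
Move 6: P2 pit0 -> P1=[6,6,0,1,4,7](2) P2=[0,4,4,4,0,0](3)
Move 7: P2 pit2 -> P1=[6,6,0,1,4,7](2) P2=[0,4,0,5,1,1](4)
Move 8: P1 pit5 -> P1=[6,6,0,1,4,0](3) P2=[1,5,1,6,2,2](4)

Answer: 6 6 0 1 4 0 3 1 5 1 6 2 2 4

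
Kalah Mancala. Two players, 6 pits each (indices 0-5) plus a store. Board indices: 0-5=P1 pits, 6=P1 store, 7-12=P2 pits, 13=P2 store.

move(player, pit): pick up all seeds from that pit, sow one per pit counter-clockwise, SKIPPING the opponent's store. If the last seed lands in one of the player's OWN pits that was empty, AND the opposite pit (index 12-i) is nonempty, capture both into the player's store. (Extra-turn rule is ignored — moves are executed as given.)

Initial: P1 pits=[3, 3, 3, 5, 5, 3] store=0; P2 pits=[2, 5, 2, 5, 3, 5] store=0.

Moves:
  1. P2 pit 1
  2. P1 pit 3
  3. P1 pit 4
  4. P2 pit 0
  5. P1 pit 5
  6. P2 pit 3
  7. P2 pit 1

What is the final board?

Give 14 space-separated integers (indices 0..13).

Move 1: P2 pit1 -> P1=[3,3,3,5,5,3](0) P2=[2,0,3,6,4,6](1)
Move 2: P1 pit3 -> P1=[3,3,3,0,6,4](1) P2=[3,1,3,6,4,6](1)
Move 3: P1 pit4 -> P1=[3,3,3,0,0,5](2) P2=[4,2,4,7,4,6](1)
Move 4: P2 pit0 -> P1=[3,3,3,0,0,5](2) P2=[0,3,5,8,5,6](1)
Move 5: P1 pit5 -> P1=[3,3,3,0,0,0](3) P2=[1,4,6,9,5,6](1)
Move 6: P2 pit3 -> P1=[4,4,4,1,1,1](3) P2=[1,4,6,0,6,7](2)
Move 7: P2 pit1 -> P1=[4,4,4,1,1,1](3) P2=[1,0,7,1,7,8](2)

Answer: 4 4 4 1 1 1 3 1 0 7 1 7 8 2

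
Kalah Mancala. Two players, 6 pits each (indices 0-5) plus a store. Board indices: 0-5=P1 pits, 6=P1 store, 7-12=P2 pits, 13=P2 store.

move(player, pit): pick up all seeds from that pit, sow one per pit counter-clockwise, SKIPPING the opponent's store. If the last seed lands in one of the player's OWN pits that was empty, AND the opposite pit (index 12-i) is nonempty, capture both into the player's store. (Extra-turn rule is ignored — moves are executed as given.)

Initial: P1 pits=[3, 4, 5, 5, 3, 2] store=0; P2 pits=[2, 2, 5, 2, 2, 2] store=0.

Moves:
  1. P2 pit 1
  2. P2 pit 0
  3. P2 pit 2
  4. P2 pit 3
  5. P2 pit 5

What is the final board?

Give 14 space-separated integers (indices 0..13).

Move 1: P2 pit1 -> P1=[3,4,5,5,3,2](0) P2=[2,0,6,3,2,2](0)
Move 2: P2 pit0 -> P1=[3,4,5,5,3,2](0) P2=[0,1,7,3,2,2](0)
Move 3: P2 pit2 -> P1=[4,5,6,5,3,2](0) P2=[0,1,0,4,3,3](1)
Move 4: P2 pit3 -> P1=[5,5,6,5,3,2](0) P2=[0,1,0,0,4,4](2)
Move 5: P2 pit5 -> P1=[6,6,7,5,3,2](0) P2=[0,1,0,0,4,0](3)

Answer: 6 6 7 5 3 2 0 0 1 0 0 4 0 3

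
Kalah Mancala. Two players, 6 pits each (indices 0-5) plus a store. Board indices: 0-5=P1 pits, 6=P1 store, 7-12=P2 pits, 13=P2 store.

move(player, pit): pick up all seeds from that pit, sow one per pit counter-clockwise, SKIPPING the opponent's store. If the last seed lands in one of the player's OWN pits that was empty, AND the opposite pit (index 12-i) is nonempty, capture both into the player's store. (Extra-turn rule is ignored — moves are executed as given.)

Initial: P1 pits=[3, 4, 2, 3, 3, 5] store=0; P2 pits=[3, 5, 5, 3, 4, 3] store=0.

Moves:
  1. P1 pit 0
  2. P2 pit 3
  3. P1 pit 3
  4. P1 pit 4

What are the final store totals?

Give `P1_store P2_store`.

Move 1: P1 pit0 -> P1=[0,5,3,4,3,5](0) P2=[3,5,5,3,4,3](0)
Move 2: P2 pit3 -> P1=[0,5,3,4,3,5](0) P2=[3,5,5,0,5,4](1)
Move 3: P1 pit3 -> P1=[0,5,3,0,4,6](1) P2=[4,5,5,0,5,4](1)
Move 4: P1 pit4 -> P1=[0,5,3,0,0,7](2) P2=[5,6,5,0,5,4](1)

Answer: 2 1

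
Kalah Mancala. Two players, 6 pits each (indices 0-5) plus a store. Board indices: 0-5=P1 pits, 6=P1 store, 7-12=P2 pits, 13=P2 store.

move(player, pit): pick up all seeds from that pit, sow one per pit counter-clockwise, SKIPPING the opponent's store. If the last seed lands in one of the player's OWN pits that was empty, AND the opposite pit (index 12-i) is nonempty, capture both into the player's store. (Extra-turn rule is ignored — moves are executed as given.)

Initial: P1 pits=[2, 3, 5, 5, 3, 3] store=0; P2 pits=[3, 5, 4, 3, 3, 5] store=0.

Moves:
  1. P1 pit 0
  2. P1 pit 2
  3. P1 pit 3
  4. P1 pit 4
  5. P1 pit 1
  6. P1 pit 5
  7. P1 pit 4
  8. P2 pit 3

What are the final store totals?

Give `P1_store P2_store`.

Move 1: P1 pit0 -> P1=[0,4,6,5,3,3](0) P2=[3,5,4,3,3,5](0)
Move 2: P1 pit2 -> P1=[0,4,0,6,4,4](1) P2=[4,6,4,3,3,5](0)
Move 3: P1 pit3 -> P1=[0,4,0,0,5,5](2) P2=[5,7,5,3,3,5](0)
Move 4: P1 pit4 -> P1=[0,4,0,0,0,6](3) P2=[6,8,6,3,3,5](0)
Move 5: P1 pit1 -> P1=[0,0,1,1,1,7](3) P2=[6,8,6,3,3,5](0)
Move 6: P1 pit5 -> P1=[0,0,1,1,1,0](4) P2=[7,9,7,4,4,6](0)
Move 7: P1 pit4 -> P1=[0,0,1,1,0,0](12) P2=[0,9,7,4,4,6](0)
Move 8: P2 pit3 -> P1=[1,0,1,1,0,0](12) P2=[0,9,7,0,5,7](1)

Answer: 12 1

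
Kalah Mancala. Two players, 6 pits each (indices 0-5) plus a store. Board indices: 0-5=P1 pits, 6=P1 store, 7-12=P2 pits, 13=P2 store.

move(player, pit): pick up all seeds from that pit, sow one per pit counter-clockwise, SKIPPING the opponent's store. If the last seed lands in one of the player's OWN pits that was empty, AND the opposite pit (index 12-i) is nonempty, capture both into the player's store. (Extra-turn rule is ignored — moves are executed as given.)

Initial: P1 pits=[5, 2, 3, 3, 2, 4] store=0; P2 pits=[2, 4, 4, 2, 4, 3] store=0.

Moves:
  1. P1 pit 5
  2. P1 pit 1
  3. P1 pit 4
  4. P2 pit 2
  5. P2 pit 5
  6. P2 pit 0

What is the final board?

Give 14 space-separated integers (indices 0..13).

Move 1: P1 pit5 -> P1=[5,2,3,3,2,0](1) P2=[3,5,5,2,4,3](0)
Move 2: P1 pit1 -> P1=[5,0,4,4,2,0](1) P2=[3,5,5,2,4,3](0)
Move 3: P1 pit4 -> P1=[5,0,4,4,0,1](2) P2=[3,5,5,2,4,3](0)
Move 4: P2 pit2 -> P1=[6,0,4,4,0,1](2) P2=[3,5,0,3,5,4](1)
Move 5: P2 pit5 -> P1=[7,1,5,4,0,1](2) P2=[3,5,0,3,5,0](2)
Move 6: P2 pit0 -> P1=[7,1,5,4,0,1](2) P2=[0,6,1,4,5,0](2)

Answer: 7 1 5 4 0 1 2 0 6 1 4 5 0 2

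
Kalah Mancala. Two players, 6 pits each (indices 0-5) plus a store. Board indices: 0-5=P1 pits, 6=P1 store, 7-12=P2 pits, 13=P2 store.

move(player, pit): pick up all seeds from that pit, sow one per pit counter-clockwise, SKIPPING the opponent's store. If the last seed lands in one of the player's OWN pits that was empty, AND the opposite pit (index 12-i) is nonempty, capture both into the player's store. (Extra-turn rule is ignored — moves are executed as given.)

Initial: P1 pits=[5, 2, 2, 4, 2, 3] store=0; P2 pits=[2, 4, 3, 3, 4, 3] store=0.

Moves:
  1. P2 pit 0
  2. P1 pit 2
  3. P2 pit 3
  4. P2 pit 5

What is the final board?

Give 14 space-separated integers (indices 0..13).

Answer: 6 3 1 5 3 3 0 0 5 4 0 5 0 2

Derivation:
Move 1: P2 pit0 -> P1=[5,2,2,4,2,3](0) P2=[0,5,4,3,4,3](0)
Move 2: P1 pit2 -> P1=[5,2,0,5,3,3](0) P2=[0,5,4,3,4,3](0)
Move 3: P2 pit3 -> P1=[5,2,0,5,3,3](0) P2=[0,5,4,0,5,4](1)
Move 4: P2 pit5 -> P1=[6,3,1,5,3,3](0) P2=[0,5,4,0,5,0](2)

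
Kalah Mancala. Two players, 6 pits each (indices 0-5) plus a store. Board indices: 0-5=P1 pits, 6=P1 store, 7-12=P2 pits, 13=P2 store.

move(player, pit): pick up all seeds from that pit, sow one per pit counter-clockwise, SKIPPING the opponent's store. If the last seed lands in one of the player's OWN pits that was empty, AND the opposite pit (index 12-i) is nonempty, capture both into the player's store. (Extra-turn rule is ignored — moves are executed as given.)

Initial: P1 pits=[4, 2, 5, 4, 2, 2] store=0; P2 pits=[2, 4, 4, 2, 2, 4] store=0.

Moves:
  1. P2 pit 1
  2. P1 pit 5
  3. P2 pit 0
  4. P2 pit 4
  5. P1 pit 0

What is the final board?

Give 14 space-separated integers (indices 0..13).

Answer: 0 3 6 5 3 1 1 0 1 6 4 0 6 1

Derivation:
Move 1: P2 pit1 -> P1=[4,2,5,4,2,2](0) P2=[2,0,5,3,3,5](0)
Move 2: P1 pit5 -> P1=[4,2,5,4,2,0](1) P2=[3,0,5,3,3,5](0)
Move 3: P2 pit0 -> P1=[4,2,5,4,2,0](1) P2=[0,1,6,4,3,5](0)
Move 4: P2 pit4 -> P1=[5,2,5,4,2,0](1) P2=[0,1,6,4,0,6](1)
Move 5: P1 pit0 -> P1=[0,3,6,5,3,1](1) P2=[0,1,6,4,0,6](1)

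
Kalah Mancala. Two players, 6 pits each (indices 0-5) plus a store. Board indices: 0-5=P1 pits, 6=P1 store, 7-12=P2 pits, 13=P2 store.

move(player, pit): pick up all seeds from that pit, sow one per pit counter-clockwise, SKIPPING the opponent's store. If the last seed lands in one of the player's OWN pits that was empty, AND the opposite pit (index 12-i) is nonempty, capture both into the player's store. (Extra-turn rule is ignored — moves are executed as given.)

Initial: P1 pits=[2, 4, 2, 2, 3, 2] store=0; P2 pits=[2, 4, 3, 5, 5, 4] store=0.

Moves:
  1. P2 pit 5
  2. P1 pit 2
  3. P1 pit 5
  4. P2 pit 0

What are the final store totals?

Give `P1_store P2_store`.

Move 1: P2 pit5 -> P1=[3,5,3,2,3,2](0) P2=[2,4,3,5,5,0](1)
Move 2: P1 pit2 -> P1=[3,5,0,3,4,3](0) P2=[2,4,3,5,5,0](1)
Move 3: P1 pit5 -> P1=[3,5,0,3,4,0](1) P2=[3,5,3,5,5,0](1)
Move 4: P2 pit0 -> P1=[3,5,0,3,4,0](1) P2=[0,6,4,6,5,0](1)

Answer: 1 1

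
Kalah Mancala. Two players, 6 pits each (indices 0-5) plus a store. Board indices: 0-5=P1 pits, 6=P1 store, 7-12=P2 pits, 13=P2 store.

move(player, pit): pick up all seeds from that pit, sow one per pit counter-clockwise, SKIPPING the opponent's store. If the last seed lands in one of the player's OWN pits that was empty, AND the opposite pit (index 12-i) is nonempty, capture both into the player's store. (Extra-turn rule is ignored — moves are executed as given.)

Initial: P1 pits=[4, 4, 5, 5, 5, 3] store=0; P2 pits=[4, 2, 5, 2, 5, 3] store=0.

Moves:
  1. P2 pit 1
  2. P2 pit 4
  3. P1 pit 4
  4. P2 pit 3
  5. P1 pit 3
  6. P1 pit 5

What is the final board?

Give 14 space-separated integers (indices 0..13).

Answer: 5 5 6 0 1 0 3 7 3 8 1 1 5 2

Derivation:
Move 1: P2 pit1 -> P1=[4,4,5,5,5,3](0) P2=[4,0,6,3,5,3](0)
Move 2: P2 pit4 -> P1=[5,5,6,5,5,3](0) P2=[4,0,6,3,0,4](1)
Move 3: P1 pit4 -> P1=[5,5,6,5,0,4](1) P2=[5,1,7,3,0,4](1)
Move 4: P2 pit3 -> P1=[5,5,6,5,0,4](1) P2=[5,1,7,0,1,5](2)
Move 5: P1 pit3 -> P1=[5,5,6,0,1,5](2) P2=[6,2,7,0,1,5](2)
Move 6: P1 pit5 -> P1=[5,5,6,0,1,0](3) P2=[7,3,8,1,1,5](2)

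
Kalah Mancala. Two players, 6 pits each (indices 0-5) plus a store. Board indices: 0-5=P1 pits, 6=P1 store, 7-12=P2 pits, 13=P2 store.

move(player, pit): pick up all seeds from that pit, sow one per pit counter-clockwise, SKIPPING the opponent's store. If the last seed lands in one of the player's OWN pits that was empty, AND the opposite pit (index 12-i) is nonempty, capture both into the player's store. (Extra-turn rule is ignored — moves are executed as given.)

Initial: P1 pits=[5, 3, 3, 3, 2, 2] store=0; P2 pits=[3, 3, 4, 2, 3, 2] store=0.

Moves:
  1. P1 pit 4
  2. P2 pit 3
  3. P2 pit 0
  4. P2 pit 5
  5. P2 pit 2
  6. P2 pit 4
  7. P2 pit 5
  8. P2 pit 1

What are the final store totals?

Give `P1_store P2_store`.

Move 1: P1 pit4 -> P1=[5,3,3,3,0,3](1) P2=[3,3,4,2,3,2](0)
Move 2: P2 pit3 -> P1=[5,3,3,3,0,3](1) P2=[3,3,4,0,4,3](0)
Move 3: P2 pit0 -> P1=[5,3,0,3,0,3](1) P2=[0,4,5,0,4,3](4)
Move 4: P2 pit5 -> P1=[6,4,0,3,0,3](1) P2=[0,4,5,0,4,0](5)
Move 5: P2 pit2 -> P1=[7,4,0,3,0,3](1) P2=[0,4,0,1,5,1](6)
Move 6: P2 pit4 -> P1=[8,5,1,3,0,3](1) P2=[0,4,0,1,0,2](7)
Move 7: P2 pit5 -> P1=[9,5,1,3,0,3](1) P2=[0,4,0,1,0,0](8)
Move 8: P2 pit1 -> P1=[0,5,1,3,0,3](1) P2=[0,0,1,2,1,0](18)

Answer: 1 18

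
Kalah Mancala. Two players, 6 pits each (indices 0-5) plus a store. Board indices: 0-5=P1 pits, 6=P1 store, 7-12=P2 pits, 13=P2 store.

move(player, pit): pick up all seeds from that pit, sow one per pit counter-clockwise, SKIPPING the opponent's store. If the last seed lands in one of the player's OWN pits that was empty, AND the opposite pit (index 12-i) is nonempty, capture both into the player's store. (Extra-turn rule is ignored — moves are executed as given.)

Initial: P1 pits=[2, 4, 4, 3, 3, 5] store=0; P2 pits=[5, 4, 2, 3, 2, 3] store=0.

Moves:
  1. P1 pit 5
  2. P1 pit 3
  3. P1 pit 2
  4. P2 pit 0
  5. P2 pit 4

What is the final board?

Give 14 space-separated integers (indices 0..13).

Move 1: P1 pit5 -> P1=[2,4,4,3,3,0](1) P2=[6,5,3,4,2,3](0)
Move 2: P1 pit3 -> P1=[2,4,4,0,4,1](2) P2=[6,5,3,4,2,3](0)
Move 3: P1 pit2 -> P1=[2,4,0,1,5,2](3) P2=[6,5,3,4,2,3](0)
Move 4: P2 pit0 -> P1=[2,4,0,1,5,2](3) P2=[0,6,4,5,3,4](1)
Move 5: P2 pit4 -> P1=[3,4,0,1,5,2](3) P2=[0,6,4,5,0,5](2)

Answer: 3 4 0 1 5 2 3 0 6 4 5 0 5 2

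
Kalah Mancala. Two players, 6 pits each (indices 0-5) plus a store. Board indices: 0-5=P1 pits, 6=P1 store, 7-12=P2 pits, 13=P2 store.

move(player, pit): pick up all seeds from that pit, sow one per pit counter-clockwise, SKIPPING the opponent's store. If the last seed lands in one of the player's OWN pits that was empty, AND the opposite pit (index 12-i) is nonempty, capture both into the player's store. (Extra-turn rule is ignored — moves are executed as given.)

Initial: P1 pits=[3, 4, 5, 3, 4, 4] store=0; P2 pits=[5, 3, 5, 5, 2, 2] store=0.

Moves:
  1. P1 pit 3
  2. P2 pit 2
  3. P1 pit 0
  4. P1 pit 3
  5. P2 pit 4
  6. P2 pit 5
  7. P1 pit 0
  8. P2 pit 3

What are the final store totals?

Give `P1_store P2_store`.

Move 1: P1 pit3 -> P1=[3,4,5,0,5,5](1) P2=[5,3,5,5,2,2](0)
Move 2: P2 pit2 -> P1=[4,4,5,0,5,5](1) P2=[5,3,0,6,3,3](1)
Move 3: P1 pit0 -> P1=[0,5,6,1,6,5](1) P2=[5,3,0,6,3,3](1)
Move 4: P1 pit3 -> P1=[0,5,6,0,7,5](1) P2=[5,3,0,6,3,3](1)
Move 5: P2 pit4 -> P1=[1,5,6,0,7,5](1) P2=[5,3,0,6,0,4](2)
Move 6: P2 pit5 -> P1=[2,6,7,0,7,5](1) P2=[5,3,0,6,0,0](3)
Move 7: P1 pit0 -> P1=[0,7,8,0,7,5](1) P2=[5,3,0,6,0,0](3)
Move 8: P2 pit3 -> P1=[1,8,9,0,7,5](1) P2=[5,3,0,0,1,1](4)

Answer: 1 4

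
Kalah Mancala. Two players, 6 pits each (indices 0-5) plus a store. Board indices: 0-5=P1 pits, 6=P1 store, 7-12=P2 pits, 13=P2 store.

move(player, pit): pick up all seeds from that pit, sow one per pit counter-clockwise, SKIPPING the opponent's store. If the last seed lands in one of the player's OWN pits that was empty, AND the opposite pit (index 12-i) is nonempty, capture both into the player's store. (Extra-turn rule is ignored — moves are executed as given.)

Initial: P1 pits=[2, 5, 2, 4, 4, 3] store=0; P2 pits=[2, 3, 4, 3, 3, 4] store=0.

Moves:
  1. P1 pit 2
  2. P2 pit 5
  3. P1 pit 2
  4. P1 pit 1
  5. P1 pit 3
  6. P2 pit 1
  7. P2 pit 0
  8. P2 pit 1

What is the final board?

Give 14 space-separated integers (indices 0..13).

Move 1: P1 pit2 -> P1=[2,5,0,5,5,3](0) P2=[2,3,4,3,3,4](0)
Move 2: P2 pit5 -> P1=[3,6,1,5,5,3](0) P2=[2,3,4,3,3,0](1)
Move 3: P1 pit2 -> P1=[3,6,0,6,5,3](0) P2=[2,3,4,3,3,0](1)
Move 4: P1 pit1 -> P1=[3,0,1,7,6,4](1) P2=[3,3,4,3,3,0](1)
Move 5: P1 pit3 -> P1=[3,0,1,0,7,5](2) P2=[4,4,5,4,3,0](1)
Move 6: P2 pit1 -> P1=[0,0,1,0,7,5](2) P2=[4,0,6,5,4,0](5)
Move 7: P2 pit0 -> P1=[0,0,1,0,7,5](2) P2=[0,1,7,6,5,0](5)
Move 8: P2 pit1 -> P1=[0,0,1,0,7,5](2) P2=[0,0,8,6,5,0](5)

Answer: 0 0 1 0 7 5 2 0 0 8 6 5 0 5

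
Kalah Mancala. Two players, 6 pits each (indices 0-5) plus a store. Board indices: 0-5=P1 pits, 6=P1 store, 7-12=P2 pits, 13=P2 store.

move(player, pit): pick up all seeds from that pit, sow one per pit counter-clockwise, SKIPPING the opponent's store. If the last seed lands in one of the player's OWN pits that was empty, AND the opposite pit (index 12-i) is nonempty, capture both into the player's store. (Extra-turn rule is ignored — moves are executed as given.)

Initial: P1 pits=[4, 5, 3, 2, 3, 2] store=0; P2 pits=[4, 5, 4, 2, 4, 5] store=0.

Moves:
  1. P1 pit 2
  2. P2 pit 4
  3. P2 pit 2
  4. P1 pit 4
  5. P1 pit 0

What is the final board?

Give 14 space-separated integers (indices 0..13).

Move 1: P1 pit2 -> P1=[4,5,0,3,4,3](0) P2=[4,5,4,2,4,5](0)
Move 2: P2 pit4 -> P1=[5,6,0,3,4,3](0) P2=[4,5,4,2,0,6](1)
Move 3: P2 pit2 -> P1=[5,6,0,3,4,3](0) P2=[4,5,0,3,1,7](2)
Move 4: P1 pit4 -> P1=[5,6,0,3,0,4](1) P2=[5,6,0,3,1,7](2)
Move 5: P1 pit0 -> P1=[0,7,1,4,1,5](1) P2=[5,6,0,3,1,7](2)

Answer: 0 7 1 4 1 5 1 5 6 0 3 1 7 2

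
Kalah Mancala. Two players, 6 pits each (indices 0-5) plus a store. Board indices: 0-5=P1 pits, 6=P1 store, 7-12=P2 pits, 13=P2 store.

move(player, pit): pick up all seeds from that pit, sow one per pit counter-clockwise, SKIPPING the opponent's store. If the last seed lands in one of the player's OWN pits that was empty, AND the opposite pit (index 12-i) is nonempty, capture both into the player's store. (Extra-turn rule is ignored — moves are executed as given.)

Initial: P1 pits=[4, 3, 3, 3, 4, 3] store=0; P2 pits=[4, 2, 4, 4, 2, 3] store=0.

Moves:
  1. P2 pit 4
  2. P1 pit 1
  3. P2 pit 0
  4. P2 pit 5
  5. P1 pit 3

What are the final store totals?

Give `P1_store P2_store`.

Move 1: P2 pit4 -> P1=[4,3,3,3,4,3](0) P2=[4,2,4,4,0,4](1)
Move 2: P1 pit1 -> P1=[4,0,4,4,5,3](0) P2=[4,2,4,4,0,4](1)
Move 3: P2 pit0 -> P1=[4,0,4,4,5,3](0) P2=[0,3,5,5,1,4](1)
Move 4: P2 pit5 -> P1=[5,1,5,4,5,3](0) P2=[0,3,5,5,1,0](2)
Move 5: P1 pit3 -> P1=[5,1,5,0,6,4](1) P2=[1,3,5,5,1,0](2)

Answer: 1 2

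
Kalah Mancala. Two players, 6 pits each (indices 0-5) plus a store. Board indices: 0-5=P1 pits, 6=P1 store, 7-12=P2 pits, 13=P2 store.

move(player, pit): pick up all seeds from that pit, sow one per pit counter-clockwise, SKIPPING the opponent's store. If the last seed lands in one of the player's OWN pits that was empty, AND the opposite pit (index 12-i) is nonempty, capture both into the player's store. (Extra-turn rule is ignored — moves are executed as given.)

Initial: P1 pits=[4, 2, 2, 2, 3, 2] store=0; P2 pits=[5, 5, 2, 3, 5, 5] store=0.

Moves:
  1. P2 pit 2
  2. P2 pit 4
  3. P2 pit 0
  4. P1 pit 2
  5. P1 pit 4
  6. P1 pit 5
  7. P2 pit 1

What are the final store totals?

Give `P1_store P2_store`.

Move 1: P2 pit2 -> P1=[4,2,2,2,3,2](0) P2=[5,5,0,4,6,5](0)
Move 2: P2 pit4 -> P1=[5,3,3,3,3,2](0) P2=[5,5,0,4,0,6](1)
Move 3: P2 pit0 -> P1=[5,3,3,3,3,2](0) P2=[0,6,1,5,1,7](1)
Move 4: P1 pit2 -> P1=[5,3,0,4,4,3](0) P2=[0,6,1,5,1,7](1)
Move 5: P1 pit4 -> P1=[5,3,0,4,0,4](1) P2=[1,7,1,5,1,7](1)
Move 6: P1 pit5 -> P1=[5,3,0,4,0,0](2) P2=[2,8,2,5,1,7](1)
Move 7: P2 pit1 -> P1=[6,4,1,4,0,0](2) P2=[2,0,3,6,2,8](2)

Answer: 2 2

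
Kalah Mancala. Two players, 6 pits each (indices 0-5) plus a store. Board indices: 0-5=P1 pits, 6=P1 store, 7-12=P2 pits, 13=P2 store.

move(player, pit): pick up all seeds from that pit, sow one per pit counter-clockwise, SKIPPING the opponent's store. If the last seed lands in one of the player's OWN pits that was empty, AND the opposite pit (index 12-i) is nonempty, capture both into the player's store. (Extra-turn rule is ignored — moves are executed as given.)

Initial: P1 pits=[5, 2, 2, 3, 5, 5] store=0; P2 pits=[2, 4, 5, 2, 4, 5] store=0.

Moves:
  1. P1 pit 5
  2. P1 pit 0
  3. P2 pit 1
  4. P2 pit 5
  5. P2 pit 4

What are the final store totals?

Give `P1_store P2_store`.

Answer: 5 3

Derivation:
Move 1: P1 pit5 -> P1=[5,2,2,3,5,0](1) P2=[3,5,6,3,4,5](0)
Move 2: P1 pit0 -> P1=[0,3,3,4,6,0](5) P2=[0,5,6,3,4,5](0)
Move 3: P2 pit1 -> P1=[0,3,3,4,6,0](5) P2=[0,0,7,4,5,6](1)
Move 4: P2 pit5 -> P1=[1,4,4,5,7,0](5) P2=[0,0,7,4,5,0](2)
Move 5: P2 pit4 -> P1=[2,5,5,5,7,0](5) P2=[0,0,7,4,0,1](3)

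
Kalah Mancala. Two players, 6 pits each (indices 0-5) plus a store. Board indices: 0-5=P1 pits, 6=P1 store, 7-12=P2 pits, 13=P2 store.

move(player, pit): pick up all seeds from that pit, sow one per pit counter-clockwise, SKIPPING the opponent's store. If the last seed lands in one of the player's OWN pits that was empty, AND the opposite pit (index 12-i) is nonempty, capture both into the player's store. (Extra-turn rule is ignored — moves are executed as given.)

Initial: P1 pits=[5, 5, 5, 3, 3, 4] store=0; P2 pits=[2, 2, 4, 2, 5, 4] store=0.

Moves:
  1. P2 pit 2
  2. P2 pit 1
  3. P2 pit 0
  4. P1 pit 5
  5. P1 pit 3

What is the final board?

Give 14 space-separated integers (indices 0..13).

Move 1: P2 pit2 -> P1=[5,5,5,3,3,4](0) P2=[2,2,0,3,6,5](1)
Move 2: P2 pit1 -> P1=[5,5,5,3,3,4](0) P2=[2,0,1,4,6,5](1)
Move 3: P2 pit0 -> P1=[5,5,5,3,3,4](0) P2=[0,1,2,4,6,5](1)
Move 4: P1 pit5 -> P1=[5,5,5,3,3,0](1) P2=[1,2,3,4,6,5](1)
Move 5: P1 pit3 -> P1=[5,5,5,0,4,1](2) P2=[1,2,3,4,6,5](1)

Answer: 5 5 5 0 4 1 2 1 2 3 4 6 5 1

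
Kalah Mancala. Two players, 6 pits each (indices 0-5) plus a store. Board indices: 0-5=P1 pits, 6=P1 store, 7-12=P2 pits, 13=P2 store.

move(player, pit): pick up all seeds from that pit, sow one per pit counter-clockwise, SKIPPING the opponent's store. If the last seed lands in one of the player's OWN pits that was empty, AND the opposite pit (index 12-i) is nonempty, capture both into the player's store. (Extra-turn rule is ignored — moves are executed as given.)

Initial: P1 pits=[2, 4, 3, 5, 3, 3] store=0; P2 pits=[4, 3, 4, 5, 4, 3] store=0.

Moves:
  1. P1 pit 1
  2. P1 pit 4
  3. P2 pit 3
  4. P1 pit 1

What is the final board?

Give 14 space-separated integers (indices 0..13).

Answer: 3 0 5 6 0 5 1 5 4 4 0 5 4 1

Derivation:
Move 1: P1 pit1 -> P1=[2,0,4,6,4,4](0) P2=[4,3,4,5,4,3](0)
Move 2: P1 pit4 -> P1=[2,0,4,6,0,5](1) P2=[5,4,4,5,4,3](0)
Move 3: P2 pit3 -> P1=[3,1,4,6,0,5](1) P2=[5,4,4,0,5,4](1)
Move 4: P1 pit1 -> P1=[3,0,5,6,0,5](1) P2=[5,4,4,0,5,4](1)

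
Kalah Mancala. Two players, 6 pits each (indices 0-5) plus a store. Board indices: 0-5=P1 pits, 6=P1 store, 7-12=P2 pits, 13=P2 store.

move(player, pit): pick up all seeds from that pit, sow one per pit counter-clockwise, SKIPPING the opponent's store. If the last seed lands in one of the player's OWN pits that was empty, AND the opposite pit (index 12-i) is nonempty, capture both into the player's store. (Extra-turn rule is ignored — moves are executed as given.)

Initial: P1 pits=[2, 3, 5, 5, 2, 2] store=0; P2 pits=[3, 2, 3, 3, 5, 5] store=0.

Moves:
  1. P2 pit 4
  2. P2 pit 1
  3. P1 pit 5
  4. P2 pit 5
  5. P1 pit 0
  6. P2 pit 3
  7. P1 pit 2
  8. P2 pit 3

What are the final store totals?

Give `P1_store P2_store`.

Answer: 2 3

Derivation:
Move 1: P2 pit4 -> P1=[3,4,6,5,2,2](0) P2=[3,2,3,3,0,6](1)
Move 2: P2 pit1 -> P1=[3,4,6,5,2,2](0) P2=[3,0,4,4,0,6](1)
Move 3: P1 pit5 -> P1=[3,4,6,5,2,0](1) P2=[4,0,4,4,0,6](1)
Move 4: P2 pit5 -> P1=[4,5,7,6,3,0](1) P2=[4,0,4,4,0,0](2)
Move 5: P1 pit0 -> P1=[0,6,8,7,4,0](1) P2=[4,0,4,4,0,0](2)
Move 6: P2 pit3 -> P1=[1,6,8,7,4,0](1) P2=[4,0,4,0,1,1](3)
Move 7: P1 pit2 -> P1=[1,6,0,8,5,1](2) P2=[5,1,5,1,1,1](3)
Move 8: P2 pit3 -> P1=[1,6,0,8,5,1](2) P2=[5,1,5,0,2,1](3)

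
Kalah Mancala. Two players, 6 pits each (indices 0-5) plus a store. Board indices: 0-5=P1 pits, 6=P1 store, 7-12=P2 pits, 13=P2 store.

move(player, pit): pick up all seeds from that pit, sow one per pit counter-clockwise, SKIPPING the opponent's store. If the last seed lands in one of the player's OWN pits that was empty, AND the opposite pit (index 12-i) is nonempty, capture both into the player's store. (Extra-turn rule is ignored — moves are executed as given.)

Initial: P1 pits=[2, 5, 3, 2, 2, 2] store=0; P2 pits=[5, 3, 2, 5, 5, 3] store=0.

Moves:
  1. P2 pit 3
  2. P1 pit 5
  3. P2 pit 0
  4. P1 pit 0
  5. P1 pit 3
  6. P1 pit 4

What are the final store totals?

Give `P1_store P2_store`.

Move 1: P2 pit3 -> P1=[3,6,3,2,2,2](0) P2=[5,3,2,0,6,4](1)
Move 2: P1 pit5 -> P1=[3,6,3,2,2,0](1) P2=[6,3,2,0,6,4](1)
Move 3: P2 pit0 -> P1=[3,6,3,2,2,0](1) P2=[0,4,3,1,7,5](2)
Move 4: P1 pit0 -> P1=[0,7,4,3,2,0](1) P2=[0,4,3,1,7,5](2)
Move 5: P1 pit3 -> P1=[0,7,4,0,3,1](2) P2=[0,4,3,1,7,5](2)
Move 6: P1 pit4 -> P1=[0,7,4,0,0,2](3) P2=[1,4,3,1,7,5](2)

Answer: 3 2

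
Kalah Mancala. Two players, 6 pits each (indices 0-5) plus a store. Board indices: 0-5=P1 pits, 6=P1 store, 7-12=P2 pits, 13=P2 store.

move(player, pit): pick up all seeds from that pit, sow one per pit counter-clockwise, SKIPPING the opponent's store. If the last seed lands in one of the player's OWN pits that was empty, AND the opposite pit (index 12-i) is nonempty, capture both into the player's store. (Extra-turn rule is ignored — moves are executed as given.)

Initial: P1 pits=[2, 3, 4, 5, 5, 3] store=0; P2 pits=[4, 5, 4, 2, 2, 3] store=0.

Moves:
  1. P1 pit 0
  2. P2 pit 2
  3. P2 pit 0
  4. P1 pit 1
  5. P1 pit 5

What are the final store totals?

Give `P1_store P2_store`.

Answer: 1 1

Derivation:
Move 1: P1 pit0 -> P1=[0,4,5,5,5,3](0) P2=[4,5,4,2,2,3](0)
Move 2: P2 pit2 -> P1=[0,4,5,5,5,3](0) P2=[4,5,0,3,3,4](1)
Move 3: P2 pit0 -> P1=[0,4,5,5,5,3](0) P2=[0,6,1,4,4,4](1)
Move 4: P1 pit1 -> P1=[0,0,6,6,6,4](0) P2=[0,6,1,4,4,4](1)
Move 5: P1 pit5 -> P1=[0,0,6,6,6,0](1) P2=[1,7,2,4,4,4](1)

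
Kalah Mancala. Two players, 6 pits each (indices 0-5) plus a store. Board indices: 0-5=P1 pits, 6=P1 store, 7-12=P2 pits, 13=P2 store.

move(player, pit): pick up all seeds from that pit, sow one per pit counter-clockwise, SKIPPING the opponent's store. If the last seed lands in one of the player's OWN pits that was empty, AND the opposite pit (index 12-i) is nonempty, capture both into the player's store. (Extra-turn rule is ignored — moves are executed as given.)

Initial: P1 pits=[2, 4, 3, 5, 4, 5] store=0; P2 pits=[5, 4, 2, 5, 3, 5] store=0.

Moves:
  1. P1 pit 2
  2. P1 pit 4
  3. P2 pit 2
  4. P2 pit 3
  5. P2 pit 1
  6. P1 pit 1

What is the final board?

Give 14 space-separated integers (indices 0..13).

Move 1: P1 pit2 -> P1=[2,4,0,6,5,6](0) P2=[5,4,2,5,3,5](0)
Move 2: P1 pit4 -> P1=[2,4,0,6,0,7](1) P2=[6,5,3,5,3,5](0)
Move 3: P2 pit2 -> P1=[2,4,0,6,0,7](1) P2=[6,5,0,6,4,6](0)
Move 4: P2 pit3 -> P1=[3,5,1,6,0,7](1) P2=[6,5,0,0,5,7](1)
Move 5: P2 pit1 -> P1=[3,5,1,6,0,7](1) P2=[6,0,1,1,6,8](2)
Move 6: P1 pit1 -> P1=[3,0,2,7,1,8](2) P2=[6,0,1,1,6,8](2)

Answer: 3 0 2 7 1 8 2 6 0 1 1 6 8 2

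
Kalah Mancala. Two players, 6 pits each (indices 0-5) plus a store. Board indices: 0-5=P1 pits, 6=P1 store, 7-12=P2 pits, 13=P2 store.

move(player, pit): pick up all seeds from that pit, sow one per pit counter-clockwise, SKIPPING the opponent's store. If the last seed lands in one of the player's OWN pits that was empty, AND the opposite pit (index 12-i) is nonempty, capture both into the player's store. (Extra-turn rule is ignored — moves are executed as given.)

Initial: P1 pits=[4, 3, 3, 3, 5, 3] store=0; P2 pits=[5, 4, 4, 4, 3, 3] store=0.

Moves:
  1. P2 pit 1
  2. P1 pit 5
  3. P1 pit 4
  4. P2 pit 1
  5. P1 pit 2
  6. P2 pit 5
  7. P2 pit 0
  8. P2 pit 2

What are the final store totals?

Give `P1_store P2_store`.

Answer: 2 3

Derivation:
Move 1: P2 pit1 -> P1=[4,3,3,3,5,3](0) P2=[5,0,5,5,4,4](0)
Move 2: P1 pit5 -> P1=[4,3,3,3,5,0](1) P2=[6,1,5,5,4,4](0)
Move 3: P1 pit4 -> P1=[4,3,3,3,0,1](2) P2=[7,2,6,5,4,4](0)
Move 4: P2 pit1 -> P1=[4,3,3,3,0,1](2) P2=[7,0,7,6,4,4](0)
Move 5: P1 pit2 -> P1=[4,3,0,4,1,2](2) P2=[7,0,7,6,4,4](0)
Move 6: P2 pit5 -> P1=[5,4,1,4,1,2](2) P2=[7,0,7,6,4,0](1)
Move 7: P2 pit0 -> P1=[6,4,1,4,1,2](2) P2=[0,1,8,7,5,1](2)
Move 8: P2 pit2 -> P1=[7,5,2,5,1,2](2) P2=[0,1,0,8,6,2](3)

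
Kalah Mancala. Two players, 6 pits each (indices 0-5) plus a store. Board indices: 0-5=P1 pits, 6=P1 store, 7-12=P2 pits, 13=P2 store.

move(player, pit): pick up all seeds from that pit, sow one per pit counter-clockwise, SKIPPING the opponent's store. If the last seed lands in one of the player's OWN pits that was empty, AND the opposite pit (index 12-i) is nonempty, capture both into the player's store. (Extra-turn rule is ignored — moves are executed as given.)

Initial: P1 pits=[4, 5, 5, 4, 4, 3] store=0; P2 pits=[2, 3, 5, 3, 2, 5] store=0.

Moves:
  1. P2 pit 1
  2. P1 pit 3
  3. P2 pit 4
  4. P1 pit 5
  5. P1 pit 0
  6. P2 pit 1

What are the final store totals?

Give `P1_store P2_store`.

Move 1: P2 pit1 -> P1=[4,5,5,4,4,3](0) P2=[2,0,6,4,3,5](0)
Move 2: P1 pit3 -> P1=[4,5,5,0,5,4](1) P2=[3,0,6,4,3,5](0)
Move 3: P2 pit4 -> P1=[5,5,5,0,5,4](1) P2=[3,0,6,4,0,6](1)
Move 4: P1 pit5 -> P1=[5,5,5,0,5,0](2) P2=[4,1,7,4,0,6](1)
Move 5: P1 pit0 -> P1=[0,6,6,1,6,0](7) P2=[0,1,7,4,0,6](1)
Move 6: P2 pit1 -> P1=[0,6,6,1,6,0](7) P2=[0,0,8,4,0,6](1)

Answer: 7 1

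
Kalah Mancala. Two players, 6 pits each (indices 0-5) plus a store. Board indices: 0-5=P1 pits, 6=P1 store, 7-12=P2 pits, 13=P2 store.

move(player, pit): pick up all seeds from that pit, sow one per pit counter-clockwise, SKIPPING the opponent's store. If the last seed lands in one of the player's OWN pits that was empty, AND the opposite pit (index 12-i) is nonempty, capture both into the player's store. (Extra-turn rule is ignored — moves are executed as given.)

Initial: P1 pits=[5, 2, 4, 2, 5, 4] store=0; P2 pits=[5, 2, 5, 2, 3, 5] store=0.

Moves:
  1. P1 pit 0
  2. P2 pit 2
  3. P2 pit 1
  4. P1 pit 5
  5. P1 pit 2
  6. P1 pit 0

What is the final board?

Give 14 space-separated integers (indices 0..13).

Answer: 0 4 0 4 7 1 2 7 1 2 5 4 6 1

Derivation:
Move 1: P1 pit0 -> P1=[0,3,5,3,6,5](0) P2=[5,2,5,2,3,5](0)
Move 2: P2 pit2 -> P1=[1,3,5,3,6,5](0) P2=[5,2,0,3,4,6](1)
Move 3: P2 pit1 -> P1=[1,3,5,3,6,5](0) P2=[5,0,1,4,4,6](1)
Move 4: P1 pit5 -> P1=[1,3,5,3,6,0](1) P2=[6,1,2,5,4,6](1)
Move 5: P1 pit2 -> P1=[1,3,0,4,7,1](2) P2=[7,1,2,5,4,6](1)
Move 6: P1 pit0 -> P1=[0,4,0,4,7,1](2) P2=[7,1,2,5,4,6](1)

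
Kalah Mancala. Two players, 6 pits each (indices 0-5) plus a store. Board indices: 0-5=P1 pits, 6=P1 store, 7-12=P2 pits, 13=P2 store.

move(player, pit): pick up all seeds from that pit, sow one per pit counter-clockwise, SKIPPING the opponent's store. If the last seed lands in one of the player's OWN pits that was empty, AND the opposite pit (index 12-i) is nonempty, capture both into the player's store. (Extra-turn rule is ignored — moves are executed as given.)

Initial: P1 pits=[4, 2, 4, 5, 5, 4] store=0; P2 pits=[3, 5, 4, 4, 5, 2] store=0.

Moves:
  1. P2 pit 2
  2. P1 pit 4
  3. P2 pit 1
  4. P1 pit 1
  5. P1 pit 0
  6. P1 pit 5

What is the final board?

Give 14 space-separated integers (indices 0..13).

Move 1: P2 pit2 -> P1=[4,2,4,5,5,4](0) P2=[3,5,0,5,6,3](1)
Move 2: P1 pit4 -> P1=[4,2,4,5,0,5](1) P2=[4,6,1,5,6,3](1)
Move 3: P2 pit1 -> P1=[5,2,4,5,0,5](1) P2=[4,0,2,6,7,4](2)
Move 4: P1 pit1 -> P1=[5,0,5,6,0,5](1) P2=[4,0,2,6,7,4](2)
Move 5: P1 pit0 -> P1=[0,1,6,7,1,6](1) P2=[4,0,2,6,7,4](2)
Move 6: P1 pit5 -> P1=[0,1,6,7,1,0](2) P2=[5,1,3,7,8,4](2)

Answer: 0 1 6 7 1 0 2 5 1 3 7 8 4 2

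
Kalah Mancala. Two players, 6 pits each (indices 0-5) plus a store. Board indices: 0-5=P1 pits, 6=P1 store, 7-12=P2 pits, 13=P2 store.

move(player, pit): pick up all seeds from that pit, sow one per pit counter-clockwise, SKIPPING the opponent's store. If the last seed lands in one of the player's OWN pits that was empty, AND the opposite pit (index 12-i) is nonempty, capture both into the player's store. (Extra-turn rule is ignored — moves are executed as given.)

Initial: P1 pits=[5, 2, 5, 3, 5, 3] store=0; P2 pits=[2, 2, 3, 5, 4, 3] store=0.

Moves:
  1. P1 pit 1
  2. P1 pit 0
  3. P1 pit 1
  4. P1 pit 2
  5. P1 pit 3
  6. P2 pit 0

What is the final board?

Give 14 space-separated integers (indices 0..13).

Answer: 0 0 0 0 8 6 2 0 5 6 7 5 3 0

Derivation:
Move 1: P1 pit1 -> P1=[5,0,6,4,5,3](0) P2=[2,2,3,5,4,3](0)
Move 2: P1 pit0 -> P1=[0,1,7,5,6,4](0) P2=[2,2,3,5,4,3](0)
Move 3: P1 pit1 -> P1=[0,0,8,5,6,4](0) P2=[2,2,3,5,4,3](0)
Move 4: P1 pit2 -> P1=[0,0,0,6,7,5](1) P2=[3,3,4,6,4,3](0)
Move 5: P1 pit3 -> P1=[0,0,0,0,8,6](2) P2=[4,4,5,6,4,3](0)
Move 6: P2 pit0 -> P1=[0,0,0,0,8,6](2) P2=[0,5,6,7,5,3](0)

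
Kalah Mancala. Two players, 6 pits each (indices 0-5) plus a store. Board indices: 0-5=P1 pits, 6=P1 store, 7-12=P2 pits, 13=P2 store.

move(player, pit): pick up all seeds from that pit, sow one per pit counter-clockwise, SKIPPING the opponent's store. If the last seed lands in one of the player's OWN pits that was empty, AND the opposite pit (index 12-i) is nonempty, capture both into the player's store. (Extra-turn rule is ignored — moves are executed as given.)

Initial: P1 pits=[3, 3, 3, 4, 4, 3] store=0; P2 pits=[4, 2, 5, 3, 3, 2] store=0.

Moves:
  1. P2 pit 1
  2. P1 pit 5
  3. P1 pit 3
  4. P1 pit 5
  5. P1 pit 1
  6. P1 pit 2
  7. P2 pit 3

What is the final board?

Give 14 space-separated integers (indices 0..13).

Move 1: P2 pit1 -> P1=[3,3,3,4,4,3](0) P2=[4,0,6,4,3,2](0)
Move 2: P1 pit5 -> P1=[3,3,3,4,4,0](1) P2=[5,1,6,4,3,2](0)
Move 3: P1 pit3 -> P1=[3,3,3,0,5,1](2) P2=[6,1,6,4,3,2](0)
Move 4: P1 pit5 -> P1=[3,3,3,0,5,0](3) P2=[6,1,6,4,3,2](0)
Move 5: P1 pit1 -> P1=[3,0,4,1,6,0](3) P2=[6,1,6,4,3,2](0)
Move 6: P1 pit2 -> P1=[3,0,0,2,7,1](4) P2=[6,1,6,4,3,2](0)
Move 7: P2 pit3 -> P1=[4,0,0,2,7,1](4) P2=[6,1,6,0,4,3](1)

Answer: 4 0 0 2 7 1 4 6 1 6 0 4 3 1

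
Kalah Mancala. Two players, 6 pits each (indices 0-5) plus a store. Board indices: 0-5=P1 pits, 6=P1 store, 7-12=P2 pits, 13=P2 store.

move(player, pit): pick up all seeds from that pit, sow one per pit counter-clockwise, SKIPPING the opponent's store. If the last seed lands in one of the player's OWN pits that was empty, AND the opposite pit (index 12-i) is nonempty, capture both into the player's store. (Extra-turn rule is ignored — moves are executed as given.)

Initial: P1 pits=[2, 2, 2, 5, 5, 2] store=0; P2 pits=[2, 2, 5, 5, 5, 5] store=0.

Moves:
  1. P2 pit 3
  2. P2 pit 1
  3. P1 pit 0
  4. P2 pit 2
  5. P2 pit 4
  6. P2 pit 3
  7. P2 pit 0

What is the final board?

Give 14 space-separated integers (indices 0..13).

Answer: 2 0 2 0 6 2 0 0 1 0 0 0 8 21

Derivation:
Move 1: P2 pit3 -> P1=[3,3,2,5,5,2](0) P2=[2,2,5,0,6,6](1)
Move 2: P2 pit1 -> P1=[3,3,0,5,5,2](0) P2=[2,0,6,0,6,6](4)
Move 3: P1 pit0 -> P1=[0,4,1,6,5,2](0) P2=[2,0,6,0,6,6](4)
Move 4: P2 pit2 -> P1=[1,5,1,6,5,2](0) P2=[2,0,0,1,7,7](5)
Move 5: P2 pit4 -> P1=[2,6,2,7,6,2](0) P2=[2,0,0,1,0,8](6)
Move 6: P2 pit3 -> P1=[2,0,2,7,6,2](0) P2=[2,0,0,0,0,8](13)
Move 7: P2 pit0 -> P1=[2,0,2,0,6,2](0) P2=[0,1,0,0,0,8](21)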